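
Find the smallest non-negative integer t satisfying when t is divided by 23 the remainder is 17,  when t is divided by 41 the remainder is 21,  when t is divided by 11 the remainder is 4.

3260

From t ≡ 17 (mod 23) write t = 17 + 23s. Substituting into t ≡ 21 (mod 41) gives 23s ≡ 4 (mod 41), and since 23⁻¹ ≡ 25 (mod 41), s ≡ 18. Hence t ≡ 17 + 23·18 = 431 (mod 943).
From t ≡ 431 (mod 943) write t = 431 + 943s. Substituting into t ≡ 4 (mod 11) gives 943s ≡ 2 (mod 11), and since 8⁻¹ ≡ 7 (mod 11), s ≡ 3. Hence t ≡ 431 + 943·3 = 3260 (mod 10373).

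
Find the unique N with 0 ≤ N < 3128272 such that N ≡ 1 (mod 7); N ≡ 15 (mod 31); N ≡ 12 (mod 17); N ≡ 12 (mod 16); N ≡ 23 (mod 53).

3011324

The moduli are pairwise coprime; M = 7·31·17·16·53 = 3128272.
M/7 = 446896; 446896 ≡ 2 (mod 7); 2·4 ≡ 1, so inverse 4.
M/31 = 100912; 100912 ≡ 7 (mod 31); 7·9 ≡ 1, so inverse 9.
M/17 = 184016; 184016 ≡ 8 (mod 17); 8·15 ≡ 1, so inverse 15.
M/16 = 195517; 195517 ≡ 13 (mod 16); 13·5 ≡ 1, so inverse 5.
M/53 = 59024; 59024 ≡ 35 (mod 53); 35·50 ≡ 1, so inverse 50.
N ≡ 1·446896·4 + 15·100912·9 + 12·184016·15 + 12·195517·5 + 23·59024·50 = 128142204.
128142204 mod 3128272 = 3011324.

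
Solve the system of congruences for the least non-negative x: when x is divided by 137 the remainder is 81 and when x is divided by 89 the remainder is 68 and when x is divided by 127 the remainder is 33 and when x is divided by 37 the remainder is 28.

From x ≡ 81 (mod 137) write x = 81 + 137t. Substituting into x ≡ 68 (mod 89) gives 137t ≡ 76 (mod 89), and since 48⁻¹ ≡ 13 (mod 89), t ≡ 9. Hence x ≡ 81 + 137·9 = 1314 (mod 12193).
From x ≡ 1314 (mod 12193) write x = 1314 + 12193t. Substituting into x ≡ 33 (mod 127) gives 12193t ≡ 116 (mod 127), and since 1⁻¹ ≡ 1 (mod 127), t ≡ 116. Hence x ≡ 1314 + 12193·116 = 1415702 (mod 1548511).
From x ≡ 1415702 (mod 1548511) write x = 1415702 + 1548511t. Substituting into x ≡ 28 (mod 37) gives 1548511t ≡ 20 (mod 37), and since 24⁻¹ ≡ 17 (mod 37), t ≡ 7. Hence x ≡ 1415702 + 1548511·7 = 12255279 (mod 57294907).

12255279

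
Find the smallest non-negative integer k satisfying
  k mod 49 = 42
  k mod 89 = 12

1169

From k ≡ 42 (mod 49) write k = 42 + 49t. Substituting into k ≡ 12 (mod 89) gives 49t ≡ 59 (mod 89), and since 49⁻¹ ≡ 20 (mod 89), t ≡ 23. Hence k ≡ 42 + 49·23 = 1169 (mod 4361).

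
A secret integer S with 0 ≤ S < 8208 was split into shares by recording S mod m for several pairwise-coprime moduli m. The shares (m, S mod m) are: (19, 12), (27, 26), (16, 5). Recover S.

The moduli are pairwise coprime; N = 19·27·16 = 8208.
N/19 = 432; 432 ≡ 14 (mod 19); 14·15 ≡ 1, so inverse 15.
N/27 = 304; 304 ≡ 7 (mod 27); 7·4 ≡ 1, so inverse 4.
N/16 = 513; 513 ≡ 1 (mod 16), inverse 1.
S ≡ 12·432·15 + 26·304·4 + 5·513·1 = 111941.
111941 mod 8208 = 5237.

5237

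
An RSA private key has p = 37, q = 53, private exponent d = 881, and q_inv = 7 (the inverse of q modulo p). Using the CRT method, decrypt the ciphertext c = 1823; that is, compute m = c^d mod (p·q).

d_p = d mod (p−1) = 881 mod 36 = 17; d_q = d mod (q−1) = 49.
m₁ = c^(d_p) mod p: c ≡ 10 (mod 37), and 10^17 mod 37 = 26.
m₂ = c^(d_q) mod q: c ≡ 21 (mod 53), and 21^49 mod 53 = 34.
h = q_inv·(m₁ − m₂) mod p = 7·(26 − 34) mod 37 = 18.
m = m₂ + h·q = 34 + 18·53 = 988.

988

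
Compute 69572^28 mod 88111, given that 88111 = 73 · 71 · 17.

Mod 73: 69572 ≡ 3; 3^28 ≡ 8 (mod 73).
Mod 71: 69572 ≡ 63; 63^28 ≡ 54 (mod 71).
Mod 17: 69572 ≡ 8; by Fermat, exponent reduces to 28 mod 16 = 12; 8^12 ≡ 16 (mod 17).
Combine by CRT: x ≡ 8 (mod 73), x ≡ 54 (mod 71), x ≡ 16 (mod 17) ⇒ x ≡ 58700 (mod 88111).

58700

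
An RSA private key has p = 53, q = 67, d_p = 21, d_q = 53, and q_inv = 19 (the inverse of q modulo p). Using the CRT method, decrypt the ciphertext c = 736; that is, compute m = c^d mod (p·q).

m₁ = c^(d_p) mod p: c ≡ 47 (mod 53), and 47^21 mod 53 = 46.
m₂ = c^(d_q) mod q: c ≡ 66 (mod 67), and 66^53 mod 67 = 66.
h = q_inv·(m₁ − m₂) mod p = 19·(46 − 66) mod 53 = 44.
m = m₂ + h·q = 66 + 44·67 = 3014.

3014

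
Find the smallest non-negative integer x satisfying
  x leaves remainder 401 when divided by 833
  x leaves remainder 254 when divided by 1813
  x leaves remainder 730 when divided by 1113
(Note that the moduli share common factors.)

Combine the congruences pairwise.
gcd(833, 1813) = 49 and 49 | (254 − 401), so the pair is consistent; merging gives x ≡ 2067 (mod 30821), where 30821 = lcm(833, 1813).
gcd(30821, 1113) = 7 and 7 | (730 − 2067), so the pair is consistent; merging gives x ≡ 3022525 (mod 4900539), where 4900539 = lcm(30821, 1113).
The solution is unique modulo lcm(833, 1813, 1113) = 4900539.

3022525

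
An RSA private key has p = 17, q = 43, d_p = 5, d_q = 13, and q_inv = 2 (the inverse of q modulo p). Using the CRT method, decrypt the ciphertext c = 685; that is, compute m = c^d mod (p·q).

m₁ = c^(d_p) mod p: c ≡ 5 (mod 17), and 5^5 mod 17 = 14.
m₂ = c^(d_q) mod q: c ≡ 40 (mod 43), and 40^13 mod 43 = 31.
h = q_inv·(m₁ − m₂) mod p = 2·(14 − 31) mod 17 = 0.
m = m₂ + h·q = 31 + 0·43 = 31.

31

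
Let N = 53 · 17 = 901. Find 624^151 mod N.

177

Mod 53: 624 ≡ 41; by Fermat, exponent reduces to 151 mod 52 = 47; 41^47 ≡ 18 (mod 53).
Mod 17: 624 ≡ 12; by Fermat, exponent reduces to 151 mod 16 = 7; 12^7 ≡ 7 (mod 17).
Combine by CRT: x ≡ 18 (mod 53), x ≡ 7 (mod 17) ⇒ x ≡ 177 (mod 901).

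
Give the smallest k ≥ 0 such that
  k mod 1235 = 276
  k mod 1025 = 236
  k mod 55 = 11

1965161

Combine the congruences pairwise.
gcd(1235, 1025) = 5 and 5 | (236 − 276), so the pair is consistent; merging gives k ≡ 192936 (mod 253175), where 253175 = lcm(1235, 1025).
gcd(253175, 55) = 5 and 5 | (11 − 192936), so the pair is consistent; merging gives k ≡ 1965161 (mod 2784925), where 2784925 = lcm(253175, 55).
The solution is unique modulo lcm(1235, 1025, 55) = 2784925.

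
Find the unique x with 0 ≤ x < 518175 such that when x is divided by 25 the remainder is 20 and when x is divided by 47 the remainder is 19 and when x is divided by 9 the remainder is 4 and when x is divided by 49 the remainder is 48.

From x ≡ 20 (mod 25) write x = 20 + 25t. Substituting into x ≡ 19 (mod 47) gives 25t ≡ 46 (mod 47), and since 25⁻¹ ≡ 32 (mod 47), t ≡ 15. Hence x ≡ 20 + 25·15 = 395 (mod 1175).
From x ≡ 395 (mod 1175) write x = 395 + 1175t. Substituting into x ≡ 4 (mod 9) gives 1175t ≡ 5 (mod 9), and since 5⁻¹ ≡ 2 (mod 9), t ≡ 1. Hence x ≡ 395 + 1175·1 = 1570 (mod 10575).
From x ≡ 1570 (mod 10575) write x = 1570 + 10575t. Substituting into x ≡ 48 (mod 49) gives 10575t ≡ 46 (mod 49), and since 40⁻¹ ≡ 38 (mod 49), t ≡ 33. Hence x ≡ 1570 + 10575·33 = 350545 (mod 518175).

350545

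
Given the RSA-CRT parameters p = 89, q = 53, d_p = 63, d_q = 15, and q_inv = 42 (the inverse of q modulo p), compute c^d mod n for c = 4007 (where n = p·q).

1146

m₁ = c^(d_p) mod p: c ≡ 2 (mod 89), and 2^63 mod 89 = 78.
m₂ = c^(d_q) mod q: c ≡ 32 (mod 53), and 32^15 mod 53 = 33.
h = q_inv·(m₁ − m₂) mod p = 42·(78 − 33) mod 89 = 21.
m = m₂ + h·q = 33 + 21·53 = 1146.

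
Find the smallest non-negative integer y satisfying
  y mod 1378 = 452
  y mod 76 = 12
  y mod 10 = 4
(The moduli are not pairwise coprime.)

gcd(1378, 76) = 2 and 2 | (12 − 452), so the pair is consistent; merging gives y ≡ 44548 (mod 52364), where 52364 = lcm(1378, 76).
gcd(52364, 10) = 2 and 2 | (4 − 44548), so the pair is consistent; merging gives y ≡ 254004 (mod 261820), where 261820 = lcm(52364, 10).
The solution is unique modulo lcm(1378, 76, 10) = 261820.

254004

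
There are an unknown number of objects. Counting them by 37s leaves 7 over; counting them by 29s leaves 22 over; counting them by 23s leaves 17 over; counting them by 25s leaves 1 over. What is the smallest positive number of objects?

400976

The moduli are pairwise coprime; M = 37·29·23·25 = 616975.
M/37 = 16675; 16675 ≡ 25 (mod 37); 25·3 ≡ 1, so inverse 3.
M/29 = 21275; 21275 ≡ 18 (mod 29); 18·21 ≡ 1, so inverse 21.
M/23 = 26825; 26825 ≡ 7 (mod 23); 7·10 ≡ 1, so inverse 10.
M/25 = 24679; 24679 ≡ 4 (mod 25); 4·19 ≡ 1, so inverse 19.
N ≡ 7·16675·3 + 22·21275·21 + 17·26825·10 + 1·24679·19 = 15208376.
15208376 mod 616975 = 400976.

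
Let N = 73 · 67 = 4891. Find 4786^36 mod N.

Mod 73: 4786 ≡ 41; 41^36 ≡ 1 (mod 73).
Mod 67: 4786 ≡ 29; 29^36 ≡ 1 (mod 67).
Combine by CRT: x ≡ 1 (mod 73), x ≡ 1 (mod 67) ⇒ x ≡ 1 (mod 4891).

1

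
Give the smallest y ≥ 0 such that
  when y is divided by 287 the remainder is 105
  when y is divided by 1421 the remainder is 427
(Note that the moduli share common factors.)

Combine the congruences pairwise.
gcd(287, 1421) = 7 and 7 | (427 − 105), so the pair is consistent; merging gives y ≡ 33110 (mod 58261), where 58261 = lcm(287, 1421).
The solution is unique modulo lcm(287, 1421) = 58261.

33110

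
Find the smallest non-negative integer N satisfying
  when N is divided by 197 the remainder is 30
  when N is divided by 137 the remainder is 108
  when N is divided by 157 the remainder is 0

1136523

The moduli are pairwise coprime; M = 197·137·157 = 4237273.
M/197 = 21509; 21509 ≡ 36 (mod 197); 36·104 ≡ 1, so inverse 104.
M/137 = 30929; 30929 ≡ 104 (mod 137); 104·83 ≡ 1, so inverse 83.
M/157 = 26989; 26989 ≡ 142 (mod 157); 142·136 ≡ 1, so inverse 136.
N ≡ 30·21509·104 + 108·30929·83 + 0·26989·136 = 344355636.
344355636 mod 4237273 = 1136523.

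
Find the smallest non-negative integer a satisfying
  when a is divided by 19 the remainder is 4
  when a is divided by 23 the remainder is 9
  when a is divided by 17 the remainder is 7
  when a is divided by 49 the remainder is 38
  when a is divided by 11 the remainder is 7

Combine the congruences pairwise.
From a ≡ 4 (mod 19) write a = 4 + 19t. Substituting into a ≡ 9 (mod 23) gives 19t ≡ 5 (mod 23), and since 19⁻¹ ≡ 17 (mod 23), t ≡ 16. Hence a ≡ 4 + 19·16 = 308 (mod 437).
From a ≡ 308 (mod 437) write a = 308 + 437t. Substituting into a ≡ 7 (mod 17) gives 437t ≡ 5 (mod 17), and since 12⁻¹ ≡ 10 (mod 17), t ≡ 16. Hence a ≡ 308 + 437·16 = 7300 (mod 7429).
From a ≡ 7300 (mod 7429) write a = 7300 + 7429t. Substituting into a ≡ 38 (mod 49) gives 7429t ≡ 39 (mod 49), and since 30⁻¹ ≡ 18 (mod 49), t ≡ 16. Hence a ≡ 7300 + 7429·16 = 126164 (mod 364021).
From a ≡ 126164 (mod 364021) write a = 126164 + 364021t. Substituting into a ≡ 7 (mod 11) gives 364021t ≡ 2 (mod 11), and since 9⁻¹ ≡ 5 (mod 11), t ≡ 10. Hence a ≡ 126164 + 364021·10 = 3766374 (mod 4004231).

3766374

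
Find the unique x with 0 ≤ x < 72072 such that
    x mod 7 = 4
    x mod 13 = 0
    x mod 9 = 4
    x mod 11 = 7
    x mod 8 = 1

30433

The moduli are pairwise coprime; N = 7·13·9·11·8 = 72072.
N/7 = 10296; 10296 ≡ 6 (mod 7); 6·6 ≡ 1, so inverse 6.
N/13 = 5544; 5544 ≡ 6 (mod 13); 6·11 ≡ 1, so inverse 11.
N/9 = 8008; 8008 ≡ 7 (mod 9); 7·4 ≡ 1, so inverse 4.
N/11 = 6552; 6552 ≡ 7 (mod 11); 7·8 ≡ 1, so inverse 8.
N/8 = 9009; 9009 ≡ 1 (mod 8), inverse 1.
x ≡ 4·10296·6 + 0·5544·11 + 4·8008·4 + 7·6552·8 + 1·9009·1 = 751153.
751153 mod 72072 = 30433.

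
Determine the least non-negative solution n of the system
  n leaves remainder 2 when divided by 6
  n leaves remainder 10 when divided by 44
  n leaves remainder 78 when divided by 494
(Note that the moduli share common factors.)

22802

Combine the congruences pairwise.
gcd(6, 44) = 2 and 2 | (10 − 2), so the pair is consistent; merging gives n ≡ 98 (mod 132), where 132 = lcm(6, 44).
gcd(132, 494) = 2 and 2 | (78 − 98), so the pair is consistent; merging gives n ≡ 22802 (mod 32604), where 32604 = lcm(132, 494).
The solution is unique modulo lcm(6, 44, 494) = 32604.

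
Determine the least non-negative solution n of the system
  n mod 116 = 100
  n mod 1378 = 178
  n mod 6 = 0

64944

gcd(116, 1378) = 2 and 2 | (178 − 100), so the pair is consistent; merging gives n ≡ 64944 (mod 79924), where 79924 = lcm(116, 1378).
gcd(79924, 6) = 2 and 2 | (0 − 64944), so the pair is consistent; merging gives n ≡ 64944 (mod 239772), where 239772 = lcm(79924, 6).
The solution is unique modulo lcm(116, 1378, 6) = 239772.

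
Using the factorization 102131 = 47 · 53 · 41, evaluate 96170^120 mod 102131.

49406

Mod 47: 96170 ≡ 8; by Fermat, exponent reduces to 120 mod 46 = 28; 8^28 ≡ 9 (mod 47).
Mod 53: 96170 ≡ 28; by Fermat, exponent reduces to 120 mod 52 = 16; 28^16 ≡ 10 (mod 53).
Mod 41: 96170 ≡ 25; since 40 | 120, by Fermat 25^120 ≡ 1 (mod 41).
Combine by CRT: x ≡ 9 (mod 47), x ≡ 10 (mod 53), x ≡ 1 (mod 41) ⇒ x ≡ 49406 (mod 102131).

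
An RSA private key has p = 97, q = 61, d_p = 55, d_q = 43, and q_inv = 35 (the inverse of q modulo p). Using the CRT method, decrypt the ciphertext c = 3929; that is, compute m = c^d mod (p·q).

m₁ = c^(d_p) mod p: c ≡ 49 (mod 97), and 49^55 mod 97 = 72.
m₂ = c^(d_q) mod q: c ≡ 25 (mod 61), and 25^43 mod 61 = 57.
h = q_inv·(m₁ − m₂) mod p = 35·(72 − 57) mod 97 = 40.
m = m₂ + h·q = 57 + 40·61 = 2497.

2497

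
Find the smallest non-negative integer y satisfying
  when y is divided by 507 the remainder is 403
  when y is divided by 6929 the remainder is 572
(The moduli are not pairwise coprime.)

7501

gcd(507, 6929) = 169 and 169 | (572 − 403), so the pair is consistent; merging gives y ≡ 7501 (mod 20787), where 20787 = lcm(507, 6929).
The solution is unique modulo lcm(507, 6929) = 20787.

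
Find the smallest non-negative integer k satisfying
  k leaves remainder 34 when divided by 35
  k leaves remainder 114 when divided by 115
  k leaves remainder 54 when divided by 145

Combine the congruences pairwise.
gcd(35, 115) = 5 and 5 | (114 − 34), so the pair is consistent; merging gives k ≡ 804 (mod 805), where 805 = lcm(35, 115).
gcd(805, 145) = 5 and 5 | (54 − 804), so the pair is consistent; merging gives k ≡ 13684 (mod 23345), where 23345 = lcm(805, 145).
The solution is unique modulo lcm(35, 115, 145) = 23345.

13684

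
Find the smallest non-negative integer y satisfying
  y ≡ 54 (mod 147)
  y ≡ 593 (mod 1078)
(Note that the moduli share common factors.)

1671

Combine the congruences pairwise.
gcd(147, 1078) = 49 and 49 | (593 − 54), so the pair is consistent; merging gives y ≡ 1671 (mod 3234), where 3234 = lcm(147, 1078).
The solution is unique modulo lcm(147, 1078) = 3234.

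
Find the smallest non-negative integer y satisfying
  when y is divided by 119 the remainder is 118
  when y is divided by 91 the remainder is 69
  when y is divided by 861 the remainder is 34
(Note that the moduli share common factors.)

gcd(119, 91) = 7 and 7 | (69 − 118), so the pair is consistent; merging gives y ≡ 1070 (mod 1547), where 1547 = lcm(119, 91).
gcd(1547, 861) = 7 and 7 | (34 − 1070), so the pair is consistent; merging gives y ≡ 2617 (mod 190281), where 190281 = lcm(1547, 861).
The solution is unique modulo lcm(119, 91, 861) = 190281.

2617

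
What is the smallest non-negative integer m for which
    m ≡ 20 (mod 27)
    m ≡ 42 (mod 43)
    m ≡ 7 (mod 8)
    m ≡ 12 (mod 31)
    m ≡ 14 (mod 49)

The moduli are pairwise coprime; N = 27·43·8·31·49 = 14108472.
N/27 = 522536; 522536 ≡ 5 (mod 27); 5·11 ≡ 1, so inverse 11.
N/43 = 328104; 328104 ≡ 14 (mod 43); 14·40 ≡ 1, so inverse 40.
N/8 = 1763559; 1763559 ≡ 7 (mod 8); 7·7 ≡ 1, so inverse 7.
N/31 = 455112; 455112 ≡ 1 (mod 31), inverse 1.
N/49 = 287928; 287928 ≡ 4 (mod 49); 4·37 ≡ 1, so inverse 37.
m ≡ 20·522536·11 + 42·328104·40 + 7·1763559·7 + 12·455112·1 + 14·287928·37 = 907195079.
907195079 mod 14108472 = 4252871.

4252871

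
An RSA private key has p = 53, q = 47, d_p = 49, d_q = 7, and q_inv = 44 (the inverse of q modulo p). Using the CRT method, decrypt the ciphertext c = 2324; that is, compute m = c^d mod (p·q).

m₁ = c^(d_p) mod p: c ≡ 45 (mod 53), and 45^49 mod 53 = 3.
m₂ = c^(d_q) mod q: c ≡ 21 (mod 47), and 21^7 mod 47 = 37.
h = q_inv·(m₁ − m₂) mod p = 44·(3 − 37) mod 53 = 41.
m = m₂ + h·q = 37 + 41·47 = 1964.

1964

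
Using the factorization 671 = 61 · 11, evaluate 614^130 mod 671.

474

Mod 61: 614 ≡ 4; by Fermat, exponent reduces to 130 mod 60 = 10; 4^10 ≡ 47 (mod 61).
Mod 11: 614 ≡ 9; since 10 | 130, by Fermat 9^130 ≡ 1 (mod 11).
Combine by CRT: x ≡ 47 (mod 61), x ≡ 1 (mod 11) ⇒ x ≡ 474 (mod 671).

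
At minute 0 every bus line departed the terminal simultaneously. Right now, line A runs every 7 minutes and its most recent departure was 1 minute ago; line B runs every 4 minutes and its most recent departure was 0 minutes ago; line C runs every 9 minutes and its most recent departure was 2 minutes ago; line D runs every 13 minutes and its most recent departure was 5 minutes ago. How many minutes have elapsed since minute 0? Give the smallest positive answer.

The moduli are pairwise coprime; N = 7·4·9·13 = 3276.
N/7 = 468; 468 ≡ 6 (mod 7); 6·6 ≡ 1, so inverse 6.
N/4 = 819; 819 ≡ 3 (mod 4); 3·3 ≡ 1, so inverse 3.
N/9 = 364; 364 ≡ 4 (mod 9); 4·7 ≡ 1, so inverse 7.
N/13 = 252; 252 ≡ 5 (mod 13); 5·8 ≡ 1, so inverse 8.
t ≡ 1·468·6 + 0·819·3 + 2·364·7 + 5·252·8 = 17984.
17984 mod 3276 = 1604.

1604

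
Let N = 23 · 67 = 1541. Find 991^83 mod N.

Mod 23: 991 ≡ 2; by Fermat, exponent reduces to 83 mod 22 = 17; 2^17 ≡ 18 (mod 23).
Mod 67: 991 ≡ 53; by Fermat, exponent reduces to 83 mod 66 = 17; 53^17 ≡ 58 (mod 67).
Combine by CRT: x ≡ 18 (mod 23), x ≡ 58 (mod 67) ⇒ x ≡ 1398 (mod 1541).

1398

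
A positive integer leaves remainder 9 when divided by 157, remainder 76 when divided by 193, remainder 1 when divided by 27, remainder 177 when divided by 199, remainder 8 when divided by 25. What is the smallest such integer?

3477782683

The moduli are pairwise coprime; M = 157·193·27·199·25 = 4070181825.
M/157 = 25924725; 25924725 ≡ 100 (mod 157); 100·11 ≡ 1, so inverse 11.
M/193 = 21089025; 21089025 ≡ 108 (mod 193); 108·84 ≡ 1, so inverse 84.
M/27 = 150747475; 150747475 ≡ 22 (mod 27); 22·16 ≡ 1, so inverse 16.
M/199 = 20453175; 20453175 ≡ 154 (mod 199); 154·84 ≡ 1, so inverse 84.
M/25 = 162807273; 162807273 ≡ 23 (mod 25); 23·12 ≡ 1, so inverse 12.
n ≡ 9·25924725·11 + 76·21089025·84 + 1·150747475·16 + 177·20453175·84 + 8·162807273·12 = 459338147083.
459338147083 mod 4070181825 = 3477782683.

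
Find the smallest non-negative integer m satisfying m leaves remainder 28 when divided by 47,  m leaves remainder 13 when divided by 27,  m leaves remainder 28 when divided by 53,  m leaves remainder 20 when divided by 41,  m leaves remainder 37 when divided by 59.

121047682

Combine the congruences pairwise.
From m ≡ 28 (mod 47) write m = 28 + 47t. Substituting into m ≡ 13 (mod 27) gives 47t ≡ 12 (mod 27), and since 20⁻¹ ≡ 23 (mod 27), t ≡ 6. Hence m ≡ 28 + 47·6 = 310 (mod 1269).
From m ≡ 310 (mod 1269) write m = 310 + 1269t. Substituting into m ≡ 28 (mod 53) gives 1269t ≡ 36 (mod 53), and since 50⁻¹ ≡ 35 (mod 53), t ≡ 41. Hence m ≡ 310 + 1269·41 = 52339 (mod 67257).
From m ≡ 52339 (mod 67257) write m = 52339 + 67257t. Substituting into m ≡ 20 (mod 41) gives 67257t ≡ 38 (mod 41), and since 17⁻¹ ≡ 29 (mod 41), t ≡ 36. Hence m ≡ 52339 + 67257·36 = 2473591 (mod 2757537).
From m ≡ 2473591 (mod 2757537) write m = 2473591 + 2757537t. Substituting into m ≡ 37 (mod 59) gives 2757537t ≡ 21 (mod 59), and since 54⁻¹ ≡ 47 (mod 59), t ≡ 43. Hence m ≡ 2473591 + 2757537·43 = 121047682 (mod 162694683).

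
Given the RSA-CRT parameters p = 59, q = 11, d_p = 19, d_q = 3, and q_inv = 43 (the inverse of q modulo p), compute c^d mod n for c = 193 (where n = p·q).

m₁ = c^(d_p) mod p: c ≡ 16 (mod 59), and 16^19 mod 59 = 7.
m₂ = c^(d_q) mod q: c ≡ 6 (mod 11), and 6^3 mod 11 = 7.
h = q_inv·(m₁ − m₂) mod p = 43·(7 − 7) mod 59 = 0.
m = m₂ + h·q = 7 + 0·11 = 7.

7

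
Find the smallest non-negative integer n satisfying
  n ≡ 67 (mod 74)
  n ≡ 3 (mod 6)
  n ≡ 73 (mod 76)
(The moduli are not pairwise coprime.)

Combine the congruences pairwise.
gcd(74, 6) = 2 and 2 | (3 − 67), so the pair is consistent; merging gives n ≡ 141 (mod 222), where 222 = lcm(74, 6).
gcd(222, 76) = 2 and 2 | (73 − 141), so the pair is consistent; merging gives n ≡ 5469 (mod 8436), where 8436 = lcm(222, 76).
The solution is unique modulo lcm(74, 6, 76) = 8436.

5469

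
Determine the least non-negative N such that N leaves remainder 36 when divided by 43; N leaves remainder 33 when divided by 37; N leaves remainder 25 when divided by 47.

The moduli are pairwise coprime; M = 43·37·47 = 74777.
M/43 = 1739; 1739 ≡ 19 (mod 43); 19·34 ≡ 1, so inverse 34.
M/37 = 2021; 2021 ≡ 23 (mod 37); 23·29 ≡ 1, so inverse 29.
M/47 = 1591; 1591 ≡ 40 (mod 47); 40·20 ≡ 1, so inverse 20.
N ≡ 36·1739·34 + 33·2021·29 + 25·1591·20 = 4858133.
4858133 mod 74777 = 72405.

72405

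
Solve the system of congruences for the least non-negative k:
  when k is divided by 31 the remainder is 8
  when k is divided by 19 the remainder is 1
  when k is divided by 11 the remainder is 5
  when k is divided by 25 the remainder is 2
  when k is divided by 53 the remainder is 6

5693902

The moduli are pairwise coprime; N = 31·19·11·25·53 = 8584675.
N/31 = 276925; 276925 ≡ 2 (mod 31); 2·16 ≡ 1, so inverse 16.
N/19 = 451825; 451825 ≡ 5 (mod 19); 5·4 ≡ 1, so inverse 4.
N/11 = 780425; 780425 ≡ 8 (mod 11); 8·7 ≡ 1, so inverse 7.
N/25 = 343387; 343387 ≡ 12 (mod 25); 12·23 ≡ 1, so inverse 23.
N/53 = 161975; 161975 ≡ 7 (mod 53); 7·38 ≡ 1, so inverse 38.
k ≡ 8·276925·16 + 1·451825·4 + 5·780425·7 + 2·343387·23 + 6·161975·38 = 117294677.
117294677 mod 8584675 = 5693902.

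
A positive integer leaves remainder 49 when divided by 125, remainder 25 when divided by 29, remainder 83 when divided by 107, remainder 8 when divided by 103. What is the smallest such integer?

37769799

The moduli are pairwise coprime; N = 125·29·107·103 = 39951125.
N/125 = 319609; 319609 ≡ 109 (mod 125); 109·39 ≡ 1, so inverse 39.
N/29 = 1377625; 1377625 ≡ 9 (mod 29); 9·13 ≡ 1, so inverse 13.
N/107 = 373375; 373375 ≡ 52 (mod 107); 52·35 ≡ 1, so inverse 35.
N/103 = 387875; 387875 ≡ 80 (mod 103); 80·94 ≡ 1, so inverse 94.
a ≡ 49·319609·39 + 25·1377625·13 + 83·373375·35 + 8·387875·94 = 2434837299.
2434837299 mod 39951125 = 37769799.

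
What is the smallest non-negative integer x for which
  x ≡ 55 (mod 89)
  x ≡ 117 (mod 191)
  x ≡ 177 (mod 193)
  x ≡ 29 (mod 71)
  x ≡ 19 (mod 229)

From x ≡ 55 (mod 89) write x = 55 + 89t. Substituting into x ≡ 117 (mod 191) gives 89t ≡ 62 (mod 191), and since 89⁻¹ ≡ 88 (mod 191), t ≡ 108. Hence x ≡ 55 + 89·108 = 9667 (mod 16999).
From x ≡ 9667 (mod 16999) write x = 9667 + 16999t. Substituting into x ≡ 177 (mod 193) gives 16999t ≡ 160 (mod 193), and since 15⁻¹ ≡ 103 (mod 193), t ≡ 75. Hence x ≡ 9667 + 16999·75 = 1284592 (mod 3280807).
From x ≡ 1284592 (mod 3280807) write x = 1284592 + 3280807t. Substituting into x ≡ 29 (mod 71) gives 3280807t ≡ 40 (mod 71), and since 39⁻¹ ≡ 51 (mod 71), t ≡ 52. Hence x ≡ 1284592 + 3280807·52 = 171886556 (mod 232937297).
From x ≡ 171886556 (mod 232937297) write x = 171886556 + 232937297t. Substituting into x ≡ 19 (mod 229) gives 232937297t ≡ 176 (mod 229), and since 100⁻¹ ≡ 71 (mod 229), t ≡ 130. Hence x ≡ 171886556 + 232937297·130 = 30453735166 (mod 53342641013).

30453735166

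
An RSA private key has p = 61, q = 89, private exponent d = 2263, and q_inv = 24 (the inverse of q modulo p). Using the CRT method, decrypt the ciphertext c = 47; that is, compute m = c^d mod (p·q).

1938

d_p = d mod (p−1) = 2263 mod 60 = 43; d_q = d mod (q−1) = 63.
m₁ = c^(d_p) mod p: c ≡ 47 (mod 61), and 47^43 mod 61 = 47.
m₂ = c^(d_q) mod q: c ≡ 47 (mod 89), and 47^63 mod 89 = 69.
h = q_inv·(m₁ − m₂) mod p = 24·(47 − 69) mod 61 = 21.
m = m₂ + h·q = 69 + 21·89 = 1938.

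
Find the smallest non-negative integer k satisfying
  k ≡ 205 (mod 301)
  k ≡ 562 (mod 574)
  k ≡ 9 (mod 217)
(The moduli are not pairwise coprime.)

273212

gcd(301, 574) = 7 and 7 | (562 − 205), so the pair is consistent; merging gives k ≡ 1710 (mod 24682), where 24682 = lcm(301, 574).
gcd(24682, 217) = 7 and 7 | (9 − 1710), so the pair is consistent; merging gives k ≡ 273212 (mod 765142), where 765142 = lcm(24682, 217).
The solution is unique modulo lcm(301, 574, 217) = 765142.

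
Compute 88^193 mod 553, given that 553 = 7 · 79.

Mod 7: 88 ≡ 4; by Fermat, exponent reduces to 193 mod 6 = 1; 4^1 ≡ 4 (mod 7).
Mod 79: 88 ≡ 9; by Fermat, exponent reduces to 193 mod 78 = 37; 9^37 ≡ 40 (mod 79).
Combine by CRT: x ≡ 4 (mod 7), x ≡ 40 (mod 79) ⇒ x ≡ 277 (mod 553).

277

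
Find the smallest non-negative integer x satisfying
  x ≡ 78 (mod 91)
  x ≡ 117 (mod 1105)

Combine the congruences pairwise.
gcd(91, 1105) = 13 and 13 | (117 − 78), so the pair is consistent; merging gives x ≡ 4537 (mod 7735), where 7735 = lcm(91, 1105).
The solution is unique modulo lcm(91, 1105) = 7735.

4537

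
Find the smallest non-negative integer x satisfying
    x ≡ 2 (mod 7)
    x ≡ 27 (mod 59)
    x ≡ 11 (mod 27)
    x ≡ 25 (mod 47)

The moduli are pairwise coprime; N = 7·59·27·47 = 524097.
N/7 = 74871; 74871 ≡ 6 (mod 7); 6·6 ≡ 1, so inverse 6.
N/59 = 8883; 8883 ≡ 33 (mod 59); 33·34 ≡ 1, so inverse 34.
N/27 = 19411; 19411 ≡ 25 (mod 27); 25·13 ≡ 1, so inverse 13.
N/47 = 11151; 11151 ≡ 12 (mod 47); 12·4 ≡ 1, so inverse 4.
x ≡ 2·74871·6 + 27·8883·34 + 11·19411·13 + 25·11151·4 = 12943919.
12943919 mod 524097 = 365591.

365591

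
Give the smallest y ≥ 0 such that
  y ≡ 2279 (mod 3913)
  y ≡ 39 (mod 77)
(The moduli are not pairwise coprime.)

25757

Combine the congruences pairwise.
gcd(3913, 77) = 7 and 7 | (39 − 2279), so the pair is consistent; merging gives y ≡ 25757 (mod 43043), where 43043 = lcm(3913, 77).
The solution is unique modulo lcm(3913, 77) = 43043.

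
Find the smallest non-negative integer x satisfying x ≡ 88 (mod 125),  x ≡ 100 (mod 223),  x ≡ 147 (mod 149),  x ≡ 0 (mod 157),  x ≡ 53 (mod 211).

From x ≡ 88 (mod 125) write x = 88 + 125t. Substituting into x ≡ 100 (mod 223) gives 125t ≡ 12 (mod 223), and since 125⁻¹ ≡ 157 (mod 223), t ≡ 100. Hence x ≡ 88 + 125·100 = 12588 (mod 27875).
From x ≡ 12588 (mod 27875) write x = 12588 + 27875t. Substituting into x ≡ 147 (mod 149) gives 27875t ≡ 75 (mod 149), and since 12⁻¹ ≡ 87 (mod 149), t ≡ 118. Hence x ≡ 12588 + 27875·118 = 3301838 (mod 4153375).
From x ≡ 3301838 (mod 4153375) write x = 3301838 + 4153375t. Substituting into x ≡ 0 (mod 157) gives 4153375t ≡ 29 (mod 157), and since 97⁻¹ ≡ 34 (mod 157), t ≡ 44. Hence x ≡ 3301838 + 4153375·44 = 186050338 (mod 652079875).
From x ≡ 186050338 (mod 652079875) write x = 186050338 + 652079875t. Substituting into x ≡ 53 (mod 211) gives 652079875t ≡ 20 (mod 211), and since 200⁻¹ ≡ 115 (mod 211), t ≡ 190. Hence x ≡ 186050338 + 652079875·190 = 124081226588 (mod 137588853625).

124081226588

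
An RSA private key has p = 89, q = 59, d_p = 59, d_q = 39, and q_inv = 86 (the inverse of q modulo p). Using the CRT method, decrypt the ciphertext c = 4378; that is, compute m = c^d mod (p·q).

1077

m₁ = c^(d_p) mod p: c ≡ 17 (mod 89), and 17^59 mod 89 = 9.
m₂ = c^(d_q) mod q: c ≡ 12 (mod 59), and 12^39 mod 59 = 15.
h = q_inv·(m₁ − m₂) mod p = 86·(9 − 15) mod 89 = 18.
m = m₂ + h·q = 15 + 18·59 = 1077.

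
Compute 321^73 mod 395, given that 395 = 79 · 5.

246

Mod 79: 321 ≡ 5; 5^73 ≡ 9 (mod 79).
Mod 5: 321 ≡ 1; by Fermat, exponent reduces to 73 mod 4 = 1; 1^1 ≡ 1 (mod 5).
Combine by CRT: x ≡ 9 (mod 79), x ≡ 1 (mod 5) ⇒ x ≡ 246 (mod 395).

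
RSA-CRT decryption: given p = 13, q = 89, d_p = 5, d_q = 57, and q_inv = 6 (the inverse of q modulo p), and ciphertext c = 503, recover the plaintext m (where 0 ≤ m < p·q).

m₁ = c^(d_p) mod p: c ≡ 9 (mod 13), and 9^5 mod 13 = 3.
m₂ = c^(d_q) mod q: c ≡ 58 (mod 89), and 58^57 mod 89 = 38.
h = q_inv·(m₁ − m₂) mod p = 6·(3 − 38) mod 13 = 11.
m = m₂ + h·q = 38 + 11·89 = 1017.

1017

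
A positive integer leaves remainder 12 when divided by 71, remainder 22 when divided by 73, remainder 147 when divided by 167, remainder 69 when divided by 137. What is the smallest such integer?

62454807

Combine the congruences pairwise.
From x ≡ 12 (mod 71) write x = 12 + 71t. Substituting into x ≡ 22 (mod 73) gives 71t ≡ 10 (mod 73), and since 71⁻¹ ≡ 36 (mod 73), t ≡ 68. Hence x ≡ 12 + 71·68 = 4840 (mod 5183).
From x ≡ 4840 (mod 5183) write x = 4840 + 5183t. Substituting into x ≡ 147 (mod 167) gives 5183t ≡ 150 (mod 167), and since 6⁻¹ ≡ 28 (mod 167), t ≡ 25. Hence x ≡ 4840 + 5183·25 = 134415 (mod 865561).
From x ≡ 134415 (mod 865561) write x = 134415 + 865561t. Substituting into x ≡ 69 (mod 137) gives 865561t ≡ 51 (mod 137), and since 132⁻¹ ≡ 82 (mod 137), t ≡ 72. Hence x ≡ 134415 + 865561·72 = 62454807 (mod 118581857).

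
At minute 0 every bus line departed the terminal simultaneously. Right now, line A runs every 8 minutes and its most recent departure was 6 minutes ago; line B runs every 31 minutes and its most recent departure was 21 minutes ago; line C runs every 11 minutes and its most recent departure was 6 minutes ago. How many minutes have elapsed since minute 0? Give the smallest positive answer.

2470

From t ≡ 6 (mod 8) write t = 6 + 8s. Substituting into t ≡ 21 (mod 31) gives 8s ≡ 15 (mod 31), and since 8⁻¹ ≡ 4 (mod 31), s ≡ 29. Hence t ≡ 6 + 8·29 = 238 (mod 248).
From t ≡ 238 (mod 248) write t = 238 + 248s. Substituting into t ≡ 6 (mod 11) gives 248s ≡ 10 (mod 11), and since 6⁻¹ ≡ 2 (mod 11), s ≡ 9. Hence t ≡ 238 + 248·9 = 2470 (mod 2728).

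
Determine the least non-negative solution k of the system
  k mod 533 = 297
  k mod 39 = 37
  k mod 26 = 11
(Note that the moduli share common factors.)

1363

gcd(533, 39) = 13 and 13 | (37 − 297), so the pair is consistent; merging gives k ≡ 1363 (mod 1599), where 1599 = lcm(533, 39).
gcd(1599, 26) = 13 and 13 | (11 − 1363), so the pair is consistent; merging gives k ≡ 1363 (mod 3198), where 3198 = lcm(1599, 26).
The solution is unique modulo lcm(533, 39, 26) = 3198.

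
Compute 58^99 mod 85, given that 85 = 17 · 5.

Mod 17: 58 ≡ 7; by Fermat, exponent reduces to 99 mod 16 = 3; 7^3 ≡ 3 (mod 17).
Mod 5: 58 ≡ 3; by Fermat, exponent reduces to 99 mod 4 = 3; 3^3 ≡ 2 (mod 5).
Combine by CRT: x ≡ 3 (mod 17), x ≡ 2 (mod 5) ⇒ x ≡ 37 (mod 85).

37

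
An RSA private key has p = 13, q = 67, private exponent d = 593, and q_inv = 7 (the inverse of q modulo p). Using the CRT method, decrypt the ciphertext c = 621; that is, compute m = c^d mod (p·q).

108

d_p = d mod (p−1) = 593 mod 12 = 5; d_q = d mod (q−1) = 65.
m₁ = c^(d_p) mod p: c ≡ 10 (mod 13), and 10^5 mod 13 = 4.
m₂ = c^(d_q) mod q: c ≡ 18 (mod 67), and 18^65 mod 67 = 41.
h = q_inv·(m₁ − m₂) mod p = 7·(4 − 41) mod 13 = 1.
m = m₂ + h·q = 41 + 1·67 = 108.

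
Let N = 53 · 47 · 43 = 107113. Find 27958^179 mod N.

50342

Mod 53: 27958 ≡ 27; by Fermat, exponent reduces to 179 mod 52 = 23; 27^23 ≡ 45 (mod 53).
Mod 47: 27958 ≡ 40; by Fermat, exponent reduces to 179 mod 46 = 41; 40^41 ≡ 5 (mod 47).
Mod 43: 27958 ≡ 8; by Fermat, exponent reduces to 179 mod 42 = 11; 8^11 ≡ 32 (mod 43).
Combine by CRT: x ≡ 45 (mod 53), x ≡ 5 (mod 47), x ≡ 32 (mod 43) ⇒ x ≡ 50342 (mod 107113).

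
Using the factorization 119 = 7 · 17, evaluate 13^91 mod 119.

Mod 7: 13 ≡ 6; by Fermat, exponent reduces to 91 mod 6 = 1; 6^1 ≡ 6 (mod 7).
Mod 17: 13 ≡ 13; by Fermat, exponent reduces to 91 mod 16 = 11; 13^11 ≡ 4 (mod 17).
Combine by CRT: x ≡ 6 (mod 7), x ≡ 4 (mod 17) ⇒ x ≡ 55 (mod 119).

55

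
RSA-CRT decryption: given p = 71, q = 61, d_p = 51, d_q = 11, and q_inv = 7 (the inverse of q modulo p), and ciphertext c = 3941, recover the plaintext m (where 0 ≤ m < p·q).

24

m₁ = c^(d_p) mod p: c ≡ 36 (mod 71), and 36^51 mod 71 = 24.
m₂ = c^(d_q) mod q: c ≡ 37 (mod 61), and 37^11 mod 61 = 24.
h = q_inv·(m₁ − m₂) mod p = 7·(24 − 24) mod 71 = 0.
m = m₂ + h·q = 24 + 0·61 = 24.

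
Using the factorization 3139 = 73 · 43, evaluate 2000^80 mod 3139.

2811

Mod 73: 2000 ≡ 29; by Fermat, exponent reduces to 80 mod 72 = 8; 29^8 ≡ 37 (mod 73).
Mod 43: 2000 ≡ 22; by Fermat, exponent reduces to 80 mod 42 = 38; 22^38 ≡ 16 (mod 43).
Combine by CRT: x ≡ 37 (mod 73), x ≡ 16 (mod 43) ⇒ x ≡ 2811 (mod 3139).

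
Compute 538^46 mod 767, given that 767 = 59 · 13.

636

Mod 59: 538 ≡ 7; 7^46 ≡ 46 (mod 59).
Mod 13: 538 ≡ 5; by Fermat, exponent reduces to 46 mod 12 = 10; 5^10 ≡ 12 (mod 13).
Combine by CRT: x ≡ 46 (mod 59), x ≡ 12 (mod 13) ⇒ x ≡ 636 (mod 767).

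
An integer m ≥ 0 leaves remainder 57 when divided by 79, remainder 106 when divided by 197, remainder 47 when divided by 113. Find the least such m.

From m ≡ 57 (mod 79) write m = 57 + 79t. Substituting into m ≡ 106 (mod 197) gives 79t ≡ 49 (mod 197), and since 79⁻¹ ≡ 5 (mod 197), t ≡ 48. Hence m ≡ 57 + 79·48 = 3849 (mod 15563).
From m ≡ 3849 (mod 15563) write m = 3849 + 15563t. Substituting into m ≡ 47 (mod 113) gives 15563t ≡ 40 (mod 113), and since 82⁻¹ ≡ 51 (mod 113), t ≡ 6. Hence m ≡ 3849 + 15563·6 = 97227 (mod 1758619).

97227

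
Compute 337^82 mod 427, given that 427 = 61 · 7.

197

Mod 61: 337 ≡ 32; by Fermat, exponent reduces to 82 mod 60 = 22; 32^22 ≡ 14 (mod 61).
Mod 7: 337 ≡ 1; by Fermat, exponent reduces to 82 mod 6 = 4; 1^4 ≡ 1 (mod 7).
Combine by CRT: x ≡ 14 (mod 61), x ≡ 1 (mod 7) ⇒ x ≡ 197 (mod 427).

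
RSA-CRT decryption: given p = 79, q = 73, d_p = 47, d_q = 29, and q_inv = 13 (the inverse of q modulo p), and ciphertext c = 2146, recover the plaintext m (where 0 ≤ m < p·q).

4687

m₁ = c^(d_p) mod p: c ≡ 13 (mod 79), and 13^47 mod 79 = 26.
m₂ = c^(d_q) mod q: c ≡ 29 (mod 73), and 29^29 mod 73 = 15.
h = q_inv·(m₁ − m₂) mod p = 13·(26 − 15) mod 79 = 64.
m = m₂ + h·q = 15 + 64·73 = 4687.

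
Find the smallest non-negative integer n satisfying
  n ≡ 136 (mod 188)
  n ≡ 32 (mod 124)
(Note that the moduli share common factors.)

2016

gcd(188, 124) = 4 and 4 | (32 − 136), so the pair is consistent; merging gives n ≡ 2016 (mod 5828), where 5828 = lcm(188, 124).
The solution is unique modulo lcm(188, 124) = 5828.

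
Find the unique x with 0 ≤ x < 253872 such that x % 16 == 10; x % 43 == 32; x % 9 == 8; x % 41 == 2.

From x ≡ 10 (mod 16) write x = 10 + 16t. Substituting into x ≡ 32 (mod 43) gives 16t ≡ 22 (mod 43), and since 16⁻¹ ≡ 35 (mod 43), t ≡ 39. Hence x ≡ 10 + 16·39 = 634 (mod 688).
From x ≡ 634 (mod 688) write x = 634 + 688t. Substituting into x ≡ 8 (mod 9) gives 688t ≡ 4 (mod 9), and since 4⁻¹ ≡ 7 (mod 9), t ≡ 1. Hence x ≡ 634 + 688·1 = 1322 (mod 6192).
From x ≡ 1322 (mod 6192) write x = 1322 + 6192t. Substituting into x ≡ 2 (mod 41) gives 6192t ≡ 33 (mod 41), and since 1⁻¹ ≡ 1 (mod 41), t ≡ 33. Hence x ≡ 1322 + 6192·33 = 205658 (mod 253872).

205658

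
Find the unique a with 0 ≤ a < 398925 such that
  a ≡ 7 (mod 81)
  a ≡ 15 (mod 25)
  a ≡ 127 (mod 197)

The moduli are pairwise coprime; N = 81·25·197 = 398925.
N/81 = 4925; 4925 ≡ 65 (mod 81); 65·5 ≡ 1, so inverse 5.
N/25 = 15957; 15957 ≡ 7 (mod 25); 7·18 ≡ 1, so inverse 18.
N/197 = 2025; 2025 ≡ 55 (mod 197); 55·43 ≡ 1, so inverse 43.
a ≡ 7·4925·5 + 15·15957·18 + 127·2025·43 = 15539290.
15539290 mod 398925 = 380140.

380140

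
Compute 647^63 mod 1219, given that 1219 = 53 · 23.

696

Mod 53: 647 ≡ 11; by Fermat, exponent reduces to 63 mod 52 = 11; 11^11 ≡ 7 (mod 53).
Mod 23: 647 ≡ 3; by Fermat, exponent reduces to 63 mod 22 = 19; 3^19 ≡ 6 (mod 23).
Combine by CRT: x ≡ 7 (mod 53), x ≡ 6 (mod 23) ⇒ x ≡ 696 (mod 1219).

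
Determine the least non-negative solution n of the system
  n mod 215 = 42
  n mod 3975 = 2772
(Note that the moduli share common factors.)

Combine the congruences pairwise.
gcd(215, 3975) = 5 and 5 | (2772 − 42), so the pair is consistent; merging gives n ≡ 70347 (mod 170925), where 170925 = lcm(215, 3975).
The solution is unique modulo lcm(215, 3975) = 170925.

70347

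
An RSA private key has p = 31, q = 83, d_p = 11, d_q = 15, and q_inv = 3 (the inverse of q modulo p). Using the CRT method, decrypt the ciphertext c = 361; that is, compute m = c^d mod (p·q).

m₁ = c^(d_p) mod p: c ≡ 20 (mod 31), and 20^11 mod 31 = 7.
m₂ = c^(d_q) mod q: c ≡ 29 (mod 83), and 29^15 mod 83 = 49.
h = q_inv·(m₁ − m₂) mod p = 3·(7 − 49) mod 31 = 29.
m = m₂ + h·q = 49 + 29·83 = 2456.

2456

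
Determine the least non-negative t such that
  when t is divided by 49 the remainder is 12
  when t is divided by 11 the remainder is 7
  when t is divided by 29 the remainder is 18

The moduli are pairwise coprime; N = 49·11·29 = 15631.
N/49 = 319; 319 ≡ 25 (mod 49); 25·2 ≡ 1, so inverse 2.
N/11 = 1421; 1421 ≡ 2 (mod 11); 2·6 ≡ 1, so inverse 6.
N/29 = 539; 539 ≡ 17 (mod 29); 17·12 ≡ 1, so inverse 12.
t ≡ 12·319·2 + 7·1421·6 + 18·539·12 = 183762.
183762 mod 15631 = 11821.

11821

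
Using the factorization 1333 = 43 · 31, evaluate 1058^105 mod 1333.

1117

Mod 43: 1058 ≡ 26; by Fermat, exponent reduces to 105 mod 42 = 21; 26^21 ≡ 42 (mod 43).
Mod 31: 1058 ≡ 4; by Fermat, exponent reduces to 105 mod 30 = 15; 4^15 ≡ 1 (mod 31).
Combine by CRT: x ≡ 42 (mod 43), x ≡ 1 (mod 31) ⇒ x ≡ 1117 (mod 1333).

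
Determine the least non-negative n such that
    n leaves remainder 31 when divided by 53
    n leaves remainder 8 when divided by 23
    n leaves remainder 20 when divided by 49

From n ≡ 31 (mod 53) write n = 31 + 53t. Substituting into n ≡ 8 (mod 23) gives 53t ≡ 0 (mod 23), and since 7⁻¹ ≡ 10 (mod 23), t ≡ 0. Hence n ≡ 31 + 53·0 = 31 (mod 1219).
From n ≡ 31 (mod 1219) write n = 31 + 1219t. Substituting into n ≡ 20 (mod 49) gives 1219t ≡ 38 (mod 49), and since 43⁻¹ ≡ 8 (mod 49), t ≡ 10. Hence n ≡ 31 + 1219·10 = 12221 (mod 59731).

12221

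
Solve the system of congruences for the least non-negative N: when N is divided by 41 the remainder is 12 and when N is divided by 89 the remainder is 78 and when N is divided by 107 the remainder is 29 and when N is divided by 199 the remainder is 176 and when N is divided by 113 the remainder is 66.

From N ≡ 12 (mod 41) write N = 12 + 41t. Substituting into N ≡ 78 (mod 89) gives 41t ≡ 66 (mod 89), and since 41⁻¹ ≡ 76 (mod 89), t ≡ 32. Hence N ≡ 12 + 41·32 = 1324 (mod 3649).
From N ≡ 1324 (mod 3649) write N = 1324 + 3649t. Substituting into N ≡ 29 (mod 107) gives 3649t ≡ 96 (mod 107), and since 11⁻¹ ≡ 39 (mod 107), t ≡ 106. Hence N ≡ 1324 + 3649·106 = 388118 (mod 390443).
From N ≡ 388118 (mod 390443) write N = 388118 + 390443t. Substituting into N ≡ 176 (mod 199) gives 390443t ≡ 108 (mod 199), and since 5⁻¹ ≡ 40 (mod 199), t ≡ 141. Hence N ≡ 388118 + 390443·141 = 55440581 (mod 77698157).
From N ≡ 55440581 (mod 77698157) write N = 55440581 + 77698157t. Substituting into N ≡ 66 (mod 113) gives 77698157t ≡ 110 (mod 113), and since 35⁻¹ ≡ 42 (mod 113), t ≡ 100. Hence N ≡ 55440581 + 77698157·100 = 7825256281 (mod 8779891741).

7825256281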